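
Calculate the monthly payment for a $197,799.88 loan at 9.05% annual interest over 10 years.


Loan payment formula: PMT = PV × r / (1 − (1 + r)^(−n))
Monthly rate r = 0.0905/12 ≈ 0.00754167, n = 120 months
Denominator: 1 − (1 + 0.0905/12)^(−120) = 0.594082
PMT = $197,799.88 × (0.0905/12) / 0.594082
PMT = $2,511.00 per month

PMT = PV × r / (1-(1+r)^(-n)) = $2,511.00/month


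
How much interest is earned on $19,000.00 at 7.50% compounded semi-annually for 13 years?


Compound interest earned = final amount − principal.
A = P(1 + r/n)^(nt) = $19,000.00 × (1 + 0.075/2)^(2 × 13) = $49,481.67
Interest = A − P = $49,481.67 − $19,000.00 = $30,481.67

Interest = A - P = $30,481.67


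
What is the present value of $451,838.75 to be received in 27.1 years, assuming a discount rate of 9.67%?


Present value formula: PV = FV / (1 + r)^t
PV = $451,838.75 / (1 + 0.0967)^27.1
PV = $451,838.75 / 12.200582
PV = $37,034.20

PV = FV / (1 + r)^t = $37,034.20


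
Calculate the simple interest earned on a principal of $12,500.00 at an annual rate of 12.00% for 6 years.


Simple interest formula: I = P × r × t
I = $12,500.00 × 0.12 × 6
I = $9,000.00

I = P × r × t = $9,000.00


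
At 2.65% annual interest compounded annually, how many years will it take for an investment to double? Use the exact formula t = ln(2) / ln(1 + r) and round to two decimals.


Doubling condition: (1 + r)^t = 2
Take ln of both sides: t × ln(1 + r) = ln(2)
t = ln(2) / ln(1 + r)
t = 0.693147 / 0.026155
t = 26.50

t = ln(2) / ln(1 + r) = 26.50 years


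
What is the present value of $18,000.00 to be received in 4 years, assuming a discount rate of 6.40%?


Present value formula: PV = FV / (1 + r)^t
PV = $18,000.00 / (1 + 0.064)^4
PV = $18,000.00 / 1.281641
PV = $14,044.49

PV = FV / (1 + r)^t = $14,044.49


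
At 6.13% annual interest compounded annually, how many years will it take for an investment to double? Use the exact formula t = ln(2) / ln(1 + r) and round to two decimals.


Doubling condition: (1 + r)^t = 2
Take ln of both sides: t × ln(1 + r) = ln(2)
t = ln(2) / ln(1 + r)
t = 0.693147 / 0.059495
t = 11.65

t = ln(2) / ln(1 + r) = 11.65 years


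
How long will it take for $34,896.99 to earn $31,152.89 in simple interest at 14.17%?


Rearrange the simple interest formula for t:
I = P × r × t  ⇒  t = I / (P × r)
t = $31,152.89 / ($34,896.99 × 0.1417)
t = 6.3

t = I/(P×r) = 6.3 years


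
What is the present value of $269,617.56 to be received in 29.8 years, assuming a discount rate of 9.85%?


Present value formula: PV = FV / (1 + r)^t
PV = $269,617.56 / (1 + 0.0985)^29.8
PV = $269,617.56 / 16.437729
PV = $16,402.36

PV = FV / (1 + r)^t = $16,402.36


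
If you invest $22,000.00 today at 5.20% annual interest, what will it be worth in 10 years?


Future value formula: FV = PV × (1 + r)^t
FV = $22,000.00 × (1 + 0.052)^10
FV = $22,000.00 × 1.6601885
FV = $36,524.15

FV = PV × (1 + r)^t = $36,524.15


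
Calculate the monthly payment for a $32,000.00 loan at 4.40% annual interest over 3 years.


Loan payment formula: PMT = PV × r / (1 − (1 + r)^(−n))
Monthly rate r = 0.044/12 ≈ 0.00366667, n = 36 months
Denominator: 1 − (1 + 0.044/12)^(−36) = 0.1234474
PMT = $32,000.00 × (0.044/12) / 0.1234474
PMT = $950.47 per month

PMT = PV × r / (1-(1+r)^(-n)) = $950.47/month


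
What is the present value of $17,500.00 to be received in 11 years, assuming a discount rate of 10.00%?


Present value formula: PV = FV / (1 + r)^t
PV = $17,500.00 / (1 + 0.1)^11
PV = $17,500.00 / 2.853117
PV = $6,133.64

PV = FV / (1 + r)^t = $6,133.64


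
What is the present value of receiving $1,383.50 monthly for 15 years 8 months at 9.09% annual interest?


Present value of an ordinary annuity: PV = PMT × (1 − (1 + r)^(−n)) / r
Monthly rate r = 0.0909/12 = 0.007575, n = 188
PV = $1,383.50 × (1 − (1 + 0.0909/12)^(−188)) / (0.0909/12)
PV = $1,383.50 × 100.063315
PV = $138,437.60

PV = PMT × (1-(1+r)^(-n))/r = $138,437.60


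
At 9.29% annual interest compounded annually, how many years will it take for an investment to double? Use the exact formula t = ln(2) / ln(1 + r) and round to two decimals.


Doubling condition: (1 + r)^t = 2
Take ln of both sides: t × ln(1 + r) = ln(2)
t = ln(2) / ln(1 + r)
t = 0.693147 / 0.088835
t = 7.80

t = ln(2) / ln(1 + r) = 7.80 years


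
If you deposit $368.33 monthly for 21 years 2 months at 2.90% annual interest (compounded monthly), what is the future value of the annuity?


Future value of an ordinary annuity: FV = PMT × ((1 + r)^n − 1) / r
Monthly rate r = 0.029/12 ≈ 0.00241667, n = 254
FV = $368.33 × ((1 + 0.029/12)^254 − 1) / (0.029/12)
FV = $368.33 × 350.123717
FV = $128,961.07

FV = PMT × ((1+r)^n - 1)/r = $128,961.07


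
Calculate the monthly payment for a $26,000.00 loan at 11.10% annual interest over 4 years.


Loan payment formula: PMT = PV × r / (1 − (1 + r)^(−n))
Monthly rate r = 0.111/12 = 0.00925, n = 48 months
Denominator: 1 − (1 + 0.111/12)^(−48) = 0.357224
PMT = $26,000.00 × (0.111/12) / 0.357224
PMT = $673.25 per month

PMT = PV × r / (1-(1+r)^(-n)) = $673.25/month


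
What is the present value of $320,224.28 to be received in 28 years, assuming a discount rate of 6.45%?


Present value formula: PV = FV / (1 + r)^t
PV = $320,224.28 / (1 + 0.0645)^28
PV = $320,224.28 / 5.755441
PV = $55,638.53

PV = FV / (1 + r)^t = $55,638.53


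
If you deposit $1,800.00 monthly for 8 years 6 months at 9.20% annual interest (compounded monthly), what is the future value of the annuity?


Future value of an ordinary annuity: FV = PMT × ((1 + r)^n − 1) / r
Monthly rate r = 0.092/12 ≈ 0.00766667, n = 102
FV = $1,800.00 × ((1 + 0.092/12)^102 − 1) / (0.092/12)
FV = $1,800.00 × 153.825674
FV = $276,886.21

FV = PMT × ((1+r)^n - 1)/r = $276,886.21


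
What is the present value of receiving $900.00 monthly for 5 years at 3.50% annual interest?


Present value of an ordinary annuity: PV = PMT × (1 − (1 + r)^(−n)) / r
Monthly rate r = 0.035/12 ≈ 0.00291667, n = 60
PV = $900.00 × (1 − (1 + 0.035/12)^(−60)) / (0.035/12)
PV = $900.00 × 54.969988
PV = $49,472.99

PV = PMT × (1-(1+r)^(-n))/r = $49,472.99


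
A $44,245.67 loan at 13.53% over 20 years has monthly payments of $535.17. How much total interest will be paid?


Total paid over the life of the loan = PMT × n.
Total paid = $535.17 × 240 = $128,440.80
Total interest = total paid − principal = $128,440.80 − $44,245.67 = $84,195.13

Total interest = (PMT × n) - PV = $84,195.13


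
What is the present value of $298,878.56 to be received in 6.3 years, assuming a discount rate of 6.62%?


Present value formula: PV = FV / (1 + r)^t
PV = $298,878.56 / (1 + 0.0662)^6.3
PV = $298,878.56 / 1.49755807
PV = $199,577.28

PV = FV / (1 + r)^t = $199,577.28


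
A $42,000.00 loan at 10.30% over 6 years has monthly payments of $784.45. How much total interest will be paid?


Total paid over the life of the loan = PMT × n.
Total paid = $784.45 × 72 = $56,480.40
Total interest = total paid − principal = $56,480.40 − $42,000.00 = $14,480.40

Total interest = (PMT × n) - PV = $14,480.40


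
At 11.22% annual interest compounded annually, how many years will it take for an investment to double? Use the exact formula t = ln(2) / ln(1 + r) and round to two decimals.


Doubling condition: (1 + r)^t = 2
Take ln of both sides: t × ln(1 + r) = ln(2)
t = ln(2) / ln(1 + r)
t = 0.693147 / 0.106340
t = 6.52

t = ln(2) / ln(1 + r) = 6.52 years


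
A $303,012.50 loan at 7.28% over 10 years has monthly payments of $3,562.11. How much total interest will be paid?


Total paid over the life of the loan = PMT × n.
Total paid = $3,562.11 × 120 = $427,453.20
Total interest = total paid − principal = $427,453.20 − $303,012.50 = $124,440.70

Total interest = (PMT × n) - PV = $124,440.70


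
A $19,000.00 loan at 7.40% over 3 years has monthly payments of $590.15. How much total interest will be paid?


Total paid over the life of the loan = PMT × n.
Total paid = $590.15 × 36 = $21,245.40
Total interest = total paid − principal = $21,245.40 − $19,000.00 = $2,245.40

Total interest = (PMT × n) - PV = $2,245.40


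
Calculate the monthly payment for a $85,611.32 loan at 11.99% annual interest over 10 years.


Loan payment formula: PMT = PV × r / (1 − (1 + r)^(−n))
Monthly rate r = 0.1199/12 ≈ 0.00999167, n = 120 months
Denominator: 1 − (1 + 0.1199/12)^(−120) = 0.696705
PMT = $85,611.32 × (0.1199/12) / 0.696705
PMT = $1,227.78 per month

PMT = PV × r / (1-(1+r)^(-n)) = $1,227.78/month


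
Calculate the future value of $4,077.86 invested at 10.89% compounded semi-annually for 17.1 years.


Compound interest formula: A = P(1 + r/n)^(nt)
A = $4,077.86 × (1 + 0.1089/2)^(2 × 17.1)
Growth factor: (1 + 0.1089/2)^34.2 = 6.130401
A = $4,077.86 × 6.130401
A = $24,998.92

A = P(1 + r/n)^(nt) = $24,998.92


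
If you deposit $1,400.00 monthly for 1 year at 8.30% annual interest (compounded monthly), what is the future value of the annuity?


Future value of an ordinary annuity: FV = PMT × ((1 + r)^n − 1) / r
Monthly rate r = 0.083/12 ≈ 0.00691667, n = 12
FV = $1,400.00 × ((1 + 0.083/12)^12 − 1) / (0.083/12)
FV = $1,400.00 × 12.467190
FV = $17,454.07

FV = PMT × ((1+r)^n - 1)/r = $17,454.07


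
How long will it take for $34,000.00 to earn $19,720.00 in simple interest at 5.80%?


Rearrange the simple interest formula for t:
I = P × r × t  ⇒  t = I / (P × r)
t = $19,720.00 / ($34,000.00 × 0.058)
t = 10

t = I/(P×r) = 10 years


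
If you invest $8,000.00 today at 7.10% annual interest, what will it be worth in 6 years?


Future value formula: FV = PV × (1 + r)^t
FV = $8,000.00 × (1 + 0.071)^6
FV = $8,000.00 × 1.509165
FV = $12,073.32

FV = PV × (1 + r)^t = $12,073.32


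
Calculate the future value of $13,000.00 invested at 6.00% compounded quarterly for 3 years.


Compound interest formula: A = P(1 + r/n)^(nt)
A = $13,000.00 × (1 + 0.06/4)^(4 × 3)
Growth factor: (1 + 0.06/4)^12 = 1.1956182
A = $13,000.00 × 1.1956182
A = $15,543.04

A = P(1 + r/n)^(nt) = $15,543.04


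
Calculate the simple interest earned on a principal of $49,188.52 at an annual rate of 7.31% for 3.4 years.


Simple interest formula: I = P × r × t
I = $49,188.52 × 0.0731 × 3.4
I = $12,225.31

I = P × r × t = $12,225.31


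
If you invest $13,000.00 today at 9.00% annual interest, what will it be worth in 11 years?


Future value formula: FV = PV × (1 + r)^t
FV = $13,000.00 × (1 + 0.09)^11
FV = $13,000.00 × 2.580426
FV = $33,545.54

FV = PV × (1 + r)^t = $33,545.54


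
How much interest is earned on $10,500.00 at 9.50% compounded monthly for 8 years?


Compound interest earned = final amount − principal.
A = P(1 + r/n)^(nt) = $10,500.00 × (1 + 0.095/12)^(12 × 8) = $22,384.81
Interest = A − P = $22,384.81 − $10,500.00 = $11,884.81

Interest = A - P = $11,884.81


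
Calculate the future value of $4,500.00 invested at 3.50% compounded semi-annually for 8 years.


Compound interest formula: A = P(1 + r/n)^(nt)
A = $4,500.00 × (1 + 0.035/2)^(2 × 8)
Growth factor: (1 + 0.035/2)^16 = 1.319929
A = $4,500.00 × 1.319929
A = $5,939.68

A = P(1 + r/n)^(nt) = $5,939.68


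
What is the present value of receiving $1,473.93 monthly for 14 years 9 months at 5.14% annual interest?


Present value of an ordinary annuity: PV = PMT × (1 − (1 + r)^(−n)) / r
Monthly rate r = 0.0514/12 ≈ 0.00428333, n = 177
PV = $1,473.93 × (1 − (1 + 0.0514/12)^(−177)) / (0.0514/12)
PV = $1,473.93 × 123.900790
PV = $182,621.09

PV = PMT × (1-(1+r)^(-n))/r = $182,621.09


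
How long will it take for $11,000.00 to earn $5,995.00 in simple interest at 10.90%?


Rearrange the simple interest formula for t:
I = P × r × t  ⇒  t = I / (P × r)
t = $5,995.00 / ($11,000.00 × 0.109)
t = 5

t = I/(P×r) = 5 years


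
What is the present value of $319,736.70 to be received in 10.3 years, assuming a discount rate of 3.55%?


Present value formula: PV = FV / (1 + r)^t
PV = $319,736.70 / (1 + 0.0355)^10.3
PV = $319,736.70 / 1.4323398
PV = $223,226.85

PV = FV / (1 + r)^t = $223,226.85


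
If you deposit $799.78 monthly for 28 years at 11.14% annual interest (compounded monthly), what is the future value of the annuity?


Future value of an ordinary annuity: FV = PMT × ((1 + r)^n − 1) / r
Monthly rate r = 0.1114/12 ≈ 0.00928333, n = 336
FV = $799.78 × ((1 + 0.1114/12)^336 − 1) / (0.1114/12)
FV = $799.78 × 2294.972662
FV = $1,835,473.24

FV = PMT × ((1+r)^n - 1)/r = $1,835,473.24


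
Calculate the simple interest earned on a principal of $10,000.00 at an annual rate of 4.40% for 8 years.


Simple interest formula: I = P × r × t
I = $10,000.00 × 0.044 × 8
I = $3,520.00

I = P × r × t = $3,520.00


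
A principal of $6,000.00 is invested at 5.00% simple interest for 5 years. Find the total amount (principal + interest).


Total amount formula: A = P(1 + rt) = P + P·r·t
Interest: I = P × r × t = $6,000.00 × 0.05 × 5 = $1,500.00
A = P + I = $6,000.00 + $1,500.00 = $7,500.00

A = P + I = P(1 + rt) = $7,500.00


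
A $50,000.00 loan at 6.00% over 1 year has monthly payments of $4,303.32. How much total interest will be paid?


Total paid over the life of the loan = PMT × n.
Total paid = $4,303.32 × 12 = $51,639.84
Total interest = total paid − principal = $51,639.84 − $50,000.00 = $1,639.84

Total interest = (PMT × n) - PV = $1,639.84


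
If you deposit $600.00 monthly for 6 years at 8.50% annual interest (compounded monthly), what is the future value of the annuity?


Future value of an ordinary annuity: FV = PMT × ((1 + r)^n − 1) / r
Monthly rate r = 0.085/12 ≈ 0.00708333, n = 72
FV = $600.00 × ((1 + 0.085/12)^72 − 1) / (0.085/12)
FV = $600.00 × 93.501188
FV = $56,100.71

FV = PMT × ((1+r)^n - 1)/r = $56,100.71


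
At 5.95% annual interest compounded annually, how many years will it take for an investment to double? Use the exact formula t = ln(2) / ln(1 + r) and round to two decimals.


Doubling condition: (1 + r)^t = 2
Take ln of both sides: t × ln(1 + r) = ln(2)
t = ln(2) / ln(1 + r)
t = 0.693147 / 0.057797
t = 11.99

t = ln(2) / ln(1 + r) = 11.99 years


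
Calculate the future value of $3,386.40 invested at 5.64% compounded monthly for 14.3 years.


Compound interest formula: A = P(1 + r/n)^(nt)
A = $3,386.40 × (1 + 0.0564/12)^(12 × 14.3)
Growth factor: (1 + 0.0564/12)^171.6 = 2.235870
A = $3,386.40 × 2.235870
A = $7,571.55

A = P(1 + r/n)^(nt) = $7,571.55


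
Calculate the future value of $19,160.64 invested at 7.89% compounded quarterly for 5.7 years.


Compound interest formula: A = P(1 + r/n)^(nt)
A = $19,160.64 × (1 + 0.0789/4)^(4 × 5.7)
Growth factor: (1 + 0.0789/4)^22.8 = 1.5610396
A = $19,160.64 × 1.5610396
A = $29,910.52

A = P(1 + r/n)^(nt) = $29,910.52


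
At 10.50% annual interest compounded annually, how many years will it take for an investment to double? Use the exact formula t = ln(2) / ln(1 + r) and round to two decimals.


Doubling condition: (1 + r)^t = 2
Take ln of both sides: t × ln(1 + r) = ln(2)
t = ln(2) / ln(1 + r)
t = 0.693147 / 0.099845
t = 6.94

t = ln(2) / ln(1 + r) = 6.94 years


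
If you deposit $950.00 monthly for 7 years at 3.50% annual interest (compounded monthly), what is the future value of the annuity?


Future value of an ordinary annuity: FV = PMT × ((1 + r)^n − 1) / r
Monthly rate r = 0.035/12 ≈ 0.00291667, n = 84
FV = $950.00 × ((1 + 0.035/12)^84 − 1) / (0.035/12)
FV = $950.00 × 95.028273
FV = $90,276.86

FV = PMT × ((1+r)^n - 1)/r = $90,276.86


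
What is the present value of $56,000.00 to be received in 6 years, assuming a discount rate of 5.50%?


Present value formula: PV = FV / (1 + r)^t
PV = $56,000.00 / (1 + 0.055)^6
PV = $56,000.00 / 1.3788428
PV = $40,613.77

PV = FV / (1 + r)^t = $40,613.77


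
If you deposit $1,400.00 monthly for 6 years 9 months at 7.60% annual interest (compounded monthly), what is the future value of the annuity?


Future value of an ordinary annuity: FV = PMT × ((1 + r)^n − 1) / r
Monthly rate r = 0.076/12 ≈ 0.00633333, n = 81
FV = $1,400.00 × ((1 + 0.076/12)^81 − 1) / (0.076/12)
FV = $1,400.00 × 105.409699
FV = $147,573.58

FV = PMT × ((1+r)^n - 1)/r = $147,573.58


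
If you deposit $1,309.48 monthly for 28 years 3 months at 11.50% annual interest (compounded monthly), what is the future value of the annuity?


Future value of an ordinary annuity: FV = PMT × ((1 + r)^n − 1) / r
Monthly rate r = 0.115/12 ≈ 0.00958333, n = 339
FV = $1,309.48 × ((1 + 0.115/12)^339 − 1) / (0.115/12)
FV = $1,309.48 × 2542.200679
FV = $3,328,960.95

FV = PMT × ((1+r)^n - 1)/r = $3,328,960.95


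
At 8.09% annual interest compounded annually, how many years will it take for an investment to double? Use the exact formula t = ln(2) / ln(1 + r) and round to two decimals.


Doubling condition: (1 + r)^t = 2
Take ln of both sides: t × ln(1 + r) = ln(2)
t = ln(2) / ln(1 + r)
t = 0.693147 / 0.077794
t = 8.91

t = ln(2) / ln(1 + r) = 8.91 years


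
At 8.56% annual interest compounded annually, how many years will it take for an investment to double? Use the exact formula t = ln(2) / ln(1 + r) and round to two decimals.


Doubling condition: (1 + r)^t = 2
Take ln of both sides: t × ln(1 + r) = ln(2)
t = ln(2) / ln(1 + r)
t = 0.693147 / 0.082133
t = 8.44

t = ln(2) / ln(1 + r) = 8.44 years


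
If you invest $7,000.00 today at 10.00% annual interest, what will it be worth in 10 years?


Future value formula: FV = PV × (1 + r)^t
FV = $7,000.00 × (1 + 0.1)^10
FV = $7,000.00 × 2.5937425
FV = $18,156.20

FV = PV × (1 + r)^t = $18,156.20


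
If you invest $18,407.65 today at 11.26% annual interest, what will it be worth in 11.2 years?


Future value formula: FV = PV × (1 + r)^t
FV = $18,407.65 × (1 + 0.1126)^11.2
FV = $18,407.65 × 3.303676
FV = $60,812.91

FV = PV × (1 + r)^t = $60,812.91


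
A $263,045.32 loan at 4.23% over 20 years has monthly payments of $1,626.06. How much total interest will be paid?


Total paid over the life of the loan = PMT × n.
Total paid = $1,626.06 × 240 = $390,254.40
Total interest = total paid − principal = $390,254.40 − $263,045.32 = $127,209.08

Total interest = (PMT × n) - PV = $127,209.08


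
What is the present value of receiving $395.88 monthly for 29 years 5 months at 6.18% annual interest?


Present value of an ordinary annuity: PV = PMT × (1 − (1 + r)^(−n)) / r
Monthly rate r = 0.0618/12 = 0.00515, n = 353
PV = $395.88 × (1 − (1 + 0.0618/12)^(−353)) / (0.0618/12)
PV = $395.88 × 162.501466
PV = $64,331.08

PV = PMT × (1-(1+r)^(-n))/r = $64,331.08


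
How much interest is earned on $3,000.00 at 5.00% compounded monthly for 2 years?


Compound interest earned = final amount − principal.
A = P(1 + r/n)^(nt) = $3,000.00 × (1 + 0.05/12)^(12 × 2) = $3,314.82
Interest = A − P = $3,314.82 − $3,000.00 = $314.82

Interest = A - P = $314.82


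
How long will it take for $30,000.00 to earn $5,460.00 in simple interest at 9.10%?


Rearrange the simple interest formula for t:
I = P × r × t  ⇒  t = I / (P × r)
t = $5,460.00 / ($30,000.00 × 0.091)
t = 2

t = I/(P×r) = 2 years


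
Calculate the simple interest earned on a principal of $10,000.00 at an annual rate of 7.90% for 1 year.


Simple interest formula: I = P × r × t
I = $10,000.00 × 0.079 × 1
I = $790.00

I = P × r × t = $790.00


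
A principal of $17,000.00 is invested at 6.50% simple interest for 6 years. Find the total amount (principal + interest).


Total amount formula: A = P(1 + rt) = P + P·r·t
Interest: I = P × r × t = $17,000.00 × 0.065 × 6 = $6,630.00
A = P + I = $17,000.00 + $6,630.00 = $23,630.00

A = P + I = P(1 + rt) = $23,630.00


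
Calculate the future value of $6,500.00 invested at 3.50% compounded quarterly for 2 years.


Compound interest formula: A = P(1 + r/n)^(nt)
A = $6,500.00 × (1 + 0.035/4)^(4 × 2)
Growth factor: (1 + 0.035/4)^8 = 1.072182
A = $6,500.00 × 1.072182
A = $6,969.18

A = P(1 + r/n)^(nt) = $6,969.18


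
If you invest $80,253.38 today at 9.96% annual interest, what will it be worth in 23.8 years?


Future value formula: FV = PV × (1 + r)^t
FV = $80,253.38 × (1 + 0.0996)^23.8
FV = $80,253.38 × 9.5804653
FV = $768,864.72

FV = PV × (1 + r)^t = $768,864.72


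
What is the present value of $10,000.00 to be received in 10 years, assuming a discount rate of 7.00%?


Present value formula: PV = FV / (1 + r)^t
PV = $10,000.00 / (1 + 0.07)^10
PV = $10,000.00 / 1.967151
PV = $5,083.49

PV = FV / (1 + r)^t = $5,083.49


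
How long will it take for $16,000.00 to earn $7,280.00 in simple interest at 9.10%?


Rearrange the simple interest formula for t:
I = P × r × t  ⇒  t = I / (P × r)
t = $7,280.00 / ($16,000.00 × 0.091)
t = 5

t = I/(P×r) = 5 years


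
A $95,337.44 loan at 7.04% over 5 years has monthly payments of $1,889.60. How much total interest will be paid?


Total paid over the life of the loan = PMT × n.
Total paid = $1,889.60 × 60 = $113,376.00
Total interest = total paid − principal = $113,376.00 − $95,337.44 = $18,038.56

Total interest = (PMT × n) - PV = $18,038.56


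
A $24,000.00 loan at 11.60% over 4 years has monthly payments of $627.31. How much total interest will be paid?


Total paid over the life of the loan = PMT × n.
Total paid = $627.31 × 48 = $30,110.88
Total interest = total paid − principal = $30,110.88 − $24,000.00 = $6,110.88

Total interest = (PMT × n) - PV = $6,110.88


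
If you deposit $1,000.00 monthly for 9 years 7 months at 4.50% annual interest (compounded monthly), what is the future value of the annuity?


Future value of an ordinary annuity: FV = PMT × ((1 + r)^n − 1) / r
Monthly rate r = 0.045/12 = 0.00375, n = 115
FV = $1,000.00 × ((1 + 0.045/12)^115 − 1) / (0.045/12)
FV = $1,000.00 × 143.450488
FV = $143,450.49

FV = PMT × ((1+r)^n - 1)/r = $143,450.49


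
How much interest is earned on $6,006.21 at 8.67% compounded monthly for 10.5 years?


Compound interest earned = final amount − principal.
A = P(1 + r/n)^(nt) = $6,006.21 × (1 + 0.0867/12)^(12 × 10.5) = $14,877.81
Interest = A − P = $14,877.81 − $6,006.21 = $8,871.60

Interest = A - P = $8,871.60


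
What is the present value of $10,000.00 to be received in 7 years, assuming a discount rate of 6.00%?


Present value formula: PV = FV / (1 + r)^t
PV = $10,000.00 / (1 + 0.06)^7
PV = $10,000.00 / 1.503630
PV = $6,650.57

PV = FV / (1 + r)^t = $6,650.57


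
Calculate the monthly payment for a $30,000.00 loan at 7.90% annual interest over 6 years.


Loan payment formula: PMT = PV × r / (1 − (1 + r)^(−n))
Monthly rate r = 0.079/12 ≈ 0.00658333, n = 72 months
Denominator: 1 − (1 + 0.079/12)^(−72) = 0.376525
PMT = $30,000.00 × (0.079/12) / 0.376525
PMT = $524.53 per month

PMT = PV × r / (1-(1+r)^(-n)) = $524.53/month


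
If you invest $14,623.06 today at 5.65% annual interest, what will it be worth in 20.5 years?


Future value formula: FV = PV × (1 + r)^t
FV = $14,623.06 × (1 + 0.0565)^20.5
FV = $14,623.06 × 3.0854945
FV = $45,119.37

FV = PV × (1 + r)^t = $45,119.37


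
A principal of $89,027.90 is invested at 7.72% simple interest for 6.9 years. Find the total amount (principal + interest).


Total amount formula: A = P(1 + rt) = P + P·r·t
Interest: I = P × r × t = $89,027.90 × 0.0772 × 6.9 = $47,423.38
A = P + I = $89,027.90 + $47,423.38 = $136,451.28

A = P + I = P(1 + rt) = $136,451.28


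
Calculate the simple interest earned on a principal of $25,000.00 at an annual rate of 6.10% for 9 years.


Simple interest formula: I = P × r × t
I = $25,000.00 × 0.061 × 9
I = $13,725.00

I = P × r × t = $13,725.00


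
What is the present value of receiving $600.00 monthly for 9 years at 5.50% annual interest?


Present value of an ordinary annuity: PV = PMT × (1 − (1 + r)^(−n)) / r
Monthly rate r = 0.055/12 ≈ 0.00458333, n = 108
PV = $600.00 × (1 − (1 + 0.055/12)^(−108)) / (0.055/12)
PV = $600.00 × 85.034035
PV = $51,020.42

PV = PMT × (1-(1+r)^(-n))/r = $51,020.42


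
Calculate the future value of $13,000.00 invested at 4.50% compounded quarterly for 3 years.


Compound interest formula: A = P(1 + r/n)^(nt)
A = $13,000.00 × (1 + 0.045/4)^(4 × 3)
Growth factor: (1 + 0.045/4)^12 = 1.1436744
A = $13,000.00 × 1.1436744
A = $14,867.77

A = P(1 + r/n)^(nt) = $14,867.77


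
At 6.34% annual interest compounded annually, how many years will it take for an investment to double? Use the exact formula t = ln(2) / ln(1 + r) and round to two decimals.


Doubling condition: (1 + r)^t = 2
Take ln of both sides: t × ln(1 + r) = ln(2)
t = ln(2) / ln(1 + r)
t = 0.693147 / 0.061471
t = 11.28

t = ln(2) / ln(1 + r) = 11.28 years


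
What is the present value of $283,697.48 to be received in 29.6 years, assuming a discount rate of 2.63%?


Present value formula: PV = FV / (1 + r)^t
PV = $283,697.48 / (1 + 0.0263)^29.6
PV = $283,697.48 / 2.1563544
PV = $131,563.48

PV = FV / (1 + r)^t = $131,563.48


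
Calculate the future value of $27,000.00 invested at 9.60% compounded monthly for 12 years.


Compound interest formula: A = P(1 + r/n)^(nt)
A = $27,000.00 × (1 + 0.096/12)^(12 × 12)
Growth factor: (1 + 0.096/12)^144 = 3.150044
A = $27,000.00 × 3.150044
A = $85,051.19

A = P(1 + r/n)^(nt) = $85,051.19


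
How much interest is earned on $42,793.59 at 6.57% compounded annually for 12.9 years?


Compound interest earned = final amount − principal.
A = P(1 + r/n)^(nt) = $42,793.59 × (1 + 0.0657/1)^(1 × 12.9) = $97,245.56
Interest = A − P = $97,245.56 − $42,793.59 = $54,451.97

Interest = A - P = $54,451.97


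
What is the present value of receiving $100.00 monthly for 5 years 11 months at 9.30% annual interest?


Present value of an ordinary annuity: PV = PMT × (1 − (1 + r)^(−n)) / r
Monthly rate r = 0.093/12 = 0.00775, n = 71
PV = $100.00 × (1 − (1 + 0.093/12)^(−71)) / (0.093/12)
PV = $100.00 × 54.447684
PV = $5,444.77

PV = PMT × (1-(1+r)^(-n))/r = $5,444.77


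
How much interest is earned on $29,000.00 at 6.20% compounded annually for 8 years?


Compound interest earned = final amount − principal.
A = P(1 + r/n)^(nt) = $29,000.00 × (1 + 0.062/1)^(1 × 8) = $46,923.90
Interest = A − P = $46,923.90 − $29,000.00 = $17,923.90

Interest = A - P = $17,923.90


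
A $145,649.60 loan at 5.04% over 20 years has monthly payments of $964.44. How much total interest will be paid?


Total paid over the life of the loan = PMT × n.
Total paid = $964.44 × 240 = $231,465.60
Total interest = total paid − principal = $231,465.60 − $145,649.60 = $85,816.00

Total interest = (PMT × n) - PV = $85,816.00


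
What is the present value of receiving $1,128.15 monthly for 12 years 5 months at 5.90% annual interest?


Present value of an ordinary annuity: PV = PMT × (1 − (1 + r)^(−n)) / r
Monthly rate r = 0.059/12 ≈ 0.00491667, n = 149
PV = $1,128.15 × (1 − (1 + 0.059/12)^(−149)) / (0.059/12)
PV = $1,128.15 × 105.451676
PV = $118,965.31

PV = PMT × (1-(1+r)^(-n))/r = $118,965.31


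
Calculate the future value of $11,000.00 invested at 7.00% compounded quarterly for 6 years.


Compound interest formula: A = P(1 + r/n)^(nt)
A = $11,000.00 × (1 + 0.07/4)^(4 × 6)
Growth factor: (1 + 0.07/4)^24 = 1.516443
A = $11,000.00 × 1.516443
A = $16,680.87

A = P(1 + r/n)^(nt) = $16,680.87


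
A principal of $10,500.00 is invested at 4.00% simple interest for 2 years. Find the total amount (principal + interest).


Total amount formula: A = P(1 + rt) = P + P·r·t
Interest: I = P × r × t = $10,500.00 × 0.04 × 2 = $840.00
A = P + I = $10,500.00 + $840.00 = $11,340.00

A = P + I = P(1 + rt) = $11,340.00


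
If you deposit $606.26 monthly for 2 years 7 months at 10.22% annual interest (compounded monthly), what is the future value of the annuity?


Future value of an ordinary annuity: FV = PMT × ((1 + r)^n − 1) / r
Monthly rate r = 0.1022/12 ≈ 0.00851667, n = 31
FV = $606.26 × ((1 + 0.1022/12)^31 − 1) / (0.1022/12)
FV = $606.26 × 35.306654
FV = $21,405.01

FV = PMT × ((1+r)^n - 1)/r = $21,405.01


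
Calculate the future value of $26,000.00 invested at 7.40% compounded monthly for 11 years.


Compound interest formula: A = P(1 + r/n)^(nt)
A = $26,000.00 × (1 + 0.074/12)^(12 × 11)
Growth factor: (1 + 0.074/12)^132 = 2.2512834
A = $26,000.00 × 2.2512834
A = $58,533.37

A = P(1 + r/n)^(nt) = $58,533.37


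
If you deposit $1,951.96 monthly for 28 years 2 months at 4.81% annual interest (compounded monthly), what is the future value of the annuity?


Future value of an ordinary annuity: FV = PMT × ((1 + r)^n − 1) / r
Monthly rate r = 0.0481/12 ≈ 0.00400833, n = 338
FV = $1,951.96 × ((1 + 0.0481/12)^338 − 1) / (0.0481/12)
FV = $1,951.96 × 714.902611
FV = $1,395,461.30

FV = PMT × ((1+r)^n - 1)/r = $1,395,461.30


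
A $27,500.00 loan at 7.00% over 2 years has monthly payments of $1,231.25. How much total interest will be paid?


Total paid over the life of the loan = PMT × n.
Total paid = $1,231.25 × 24 = $29,550.00
Total interest = total paid − principal = $29,550.00 − $27,500.00 = $2,050.00

Total interest = (PMT × n) - PV = $2,050.00


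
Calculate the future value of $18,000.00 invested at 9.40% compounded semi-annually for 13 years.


Compound interest formula: A = P(1 + r/n)^(nt)
A = $18,000.00 × (1 + 0.094/2)^(2 × 13)
Growth factor: (1 + 0.094/2)^26 = 3.3007583
A = $18,000.00 × 3.3007583
A = $59,413.65

A = P(1 + r/n)^(nt) = $59,413.65


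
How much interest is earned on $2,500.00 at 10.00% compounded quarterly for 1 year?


Compound interest earned = final amount − principal.
A = P(1 + r/n)^(nt) = $2,500.00 × (1 + 0.1/4)^(4 × 1) = $2,759.53
Interest = A − P = $2,759.53 − $2,500.00 = $259.53

Interest = A - P = $259.53


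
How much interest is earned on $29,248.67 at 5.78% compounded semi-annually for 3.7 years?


Compound interest earned = final amount − principal.
A = P(1 + r/n)^(nt) = $29,248.67 × (1 + 0.0578/2)^(2 × 3.7) = $36,113.33
Interest = A − P = $36,113.33 − $29,248.67 = $6,864.66

Interest = A - P = $6,864.66


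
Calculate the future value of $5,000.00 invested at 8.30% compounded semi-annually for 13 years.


Compound interest formula: A = P(1 + r/n)^(nt)
A = $5,000.00 × (1 + 0.083/2)^(2 × 13)
Growth factor: (1 + 0.083/2)^26 = 2.878334
A = $5,000.00 × 2.878334
A = $14,391.67

A = P(1 + r/n)^(nt) = $14,391.67


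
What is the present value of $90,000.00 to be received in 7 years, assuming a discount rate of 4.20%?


Present value formula: PV = FV / (1 + r)^t
PV = $90,000.00 / (1 + 0.042)^7
PV = $90,000.00 / 1.3337488
PV = $67,478.97

PV = FV / (1 + r)^t = $67,478.97


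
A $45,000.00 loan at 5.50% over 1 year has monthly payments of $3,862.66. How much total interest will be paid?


Total paid over the life of the loan = PMT × n.
Total paid = $3,862.66 × 12 = $46,351.92
Total interest = total paid − principal = $46,351.92 − $45,000.00 = $1,351.92

Total interest = (PMT × n) - PV = $1,351.92


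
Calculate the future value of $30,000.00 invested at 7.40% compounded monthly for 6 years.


Compound interest formula: A = P(1 + r/n)^(nt)
A = $30,000.00 × (1 + 0.074/12)^(12 × 6)
Growth factor: (1 + 0.074/12)^72 = 1.55680649
A = $30,000.00 × 1.55680649
A = $46,704.19

A = P(1 + r/n)^(nt) = $46,704.19


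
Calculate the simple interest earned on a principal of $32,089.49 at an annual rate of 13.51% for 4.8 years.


Simple interest formula: I = P × r × t
I = $32,089.49 × 0.1351 × 4.8
I = $20,809.39

I = P × r × t = $20,809.39


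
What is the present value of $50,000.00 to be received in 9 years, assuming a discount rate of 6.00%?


Present value formula: PV = FV / (1 + r)^t
PV = $50,000.00 / (1 + 0.06)^9
PV = $50,000.00 / 1.689479
PV = $29,594.92

PV = FV / (1 + r)^t = $29,594.92


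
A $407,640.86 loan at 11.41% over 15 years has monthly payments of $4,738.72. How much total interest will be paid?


Total paid over the life of the loan = PMT × n.
Total paid = $4,738.72 × 180 = $852,969.60
Total interest = total paid − principal = $852,969.60 − $407,640.86 = $445,328.74

Total interest = (PMT × n) - PV = $445,328.74


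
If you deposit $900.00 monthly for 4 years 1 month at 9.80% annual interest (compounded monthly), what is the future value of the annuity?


Future value of an ordinary annuity: FV = PMT × ((1 + r)^n − 1) / r
Monthly rate r = 0.098/12 ≈ 0.00816667, n = 49
FV = $900.00 × ((1 + 0.098/12)^49 − 1) / (0.098/12)
FV = $900.00 × 59.957198
FV = $53,961.48

FV = PMT × ((1+r)^n - 1)/r = $53,961.48


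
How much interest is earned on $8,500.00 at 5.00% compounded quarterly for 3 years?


Compound interest earned = final amount − principal.
A = P(1 + r/n)^(nt) = $8,500.00 × (1 + 0.05/4)^(4 × 3) = $9,866.41
Interest = A − P = $9,866.41 − $8,500.00 = $1,366.41

Interest = A - P = $1,366.41


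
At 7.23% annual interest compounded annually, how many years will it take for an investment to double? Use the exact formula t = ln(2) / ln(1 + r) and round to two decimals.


Doubling condition: (1 + r)^t = 2
Take ln of both sides: t × ln(1 + r) = ln(2)
t = ln(2) / ln(1 + r)
t = 0.693147 / 0.069806
t = 9.93

t = ln(2) / ln(1 + r) = 9.93 years


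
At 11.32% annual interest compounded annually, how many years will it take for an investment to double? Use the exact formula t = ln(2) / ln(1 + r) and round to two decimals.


Doubling condition: (1 + r)^t = 2
Take ln of both sides: t × ln(1 + r) = ln(2)
t = ln(2) / ln(1 + r)
t = 0.693147 / 0.107239
t = 6.46

t = ln(2) / ln(1 + r) = 6.46 years


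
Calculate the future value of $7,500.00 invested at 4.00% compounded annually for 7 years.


Compound interest formula: A = P(1 + r/n)^(nt)
A = $7,500.00 × (1 + 0.04/1)^(1 × 7)
Growth factor: (1 + 0.04/1)^7 = 1.315932
A = $7,500.00 × 1.315932
A = $9,869.49

A = P(1 + r/n)^(nt) = $9,869.49


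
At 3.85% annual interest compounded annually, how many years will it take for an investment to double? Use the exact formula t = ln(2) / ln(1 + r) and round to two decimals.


Doubling condition: (1 + r)^t = 2
Take ln of both sides: t × ln(1 + r) = ln(2)
t = ln(2) / ln(1 + r)
t = 0.693147 / 0.037777
t = 18.35

t = ln(2) / ln(1 + r) = 18.35 years


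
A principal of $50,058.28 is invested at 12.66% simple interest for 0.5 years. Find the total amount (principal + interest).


Total amount formula: A = P(1 + rt) = P + P·r·t
Interest: I = P × r × t = $50,058.28 × 0.1266 × 0.5 = $3,168.69
A = P + I = $50,058.28 + $3,168.69 = $53,226.97

A = P + I = P(1 + rt) = $53,226.97


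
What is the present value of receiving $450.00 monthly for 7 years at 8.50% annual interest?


Present value of an ordinary annuity: PV = PMT × (1 − (1 + r)^(−n)) / r
Monthly rate r = 0.085/12 ≈ 0.00708333, n = 84
PV = $450.00 × (1 − (1 + 0.085/12)^(−84)) / (0.085/12)
PV = $450.00 × 63.145324
PV = $28,415.40

PV = PMT × (1-(1+r)^(-n))/r = $28,415.40


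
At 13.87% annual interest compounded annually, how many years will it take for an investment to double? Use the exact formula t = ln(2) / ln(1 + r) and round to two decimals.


Doubling condition: (1 + r)^t = 2
Take ln of both sides: t × ln(1 + r) = ln(2)
t = ln(2) / ln(1 + r)
t = 0.693147 / 0.129887
t = 5.34

t = ln(2) / ln(1 + r) = 5.34 years


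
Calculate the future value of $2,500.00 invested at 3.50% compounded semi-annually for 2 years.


Compound interest formula: A = P(1 + r/n)^(nt)
A = $2,500.00 × (1 + 0.035/2)^(2 × 2)
Growth factor: (1 + 0.035/2)^4 = 1.071859
A = $2,500.00 × 1.071859
A = $2,679.65

A = P(1 + r/n)^(nt) = $2,679.65


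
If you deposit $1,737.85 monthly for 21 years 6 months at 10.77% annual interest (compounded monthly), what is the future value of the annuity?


Future value of an ordinary annuity: FV = PMT × ((1 + r)^n − 1) / r
Monthly rate r = 0.1077/12 = 0.008975, n = 258
FV = $1,737.85 × ((1 + 0.1077/12)^258 − 1) / (0.1077/12)
FV = $1,737.85 × 1005.726028
FV = $1,747,800.98

FV = PMT × ((1+r)^n - 1)/r = $1,747,800.98


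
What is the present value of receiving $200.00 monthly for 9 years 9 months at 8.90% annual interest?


Present value of an ordinary annuity: PV = PMT × (1 − (1 + r)^(−n)) / r
Monthly rate r = 0.089/12 ≈ 0.00741667, n = 117
PV = $200.00 × (1 − (1 + 0.089/12)^(−117)) / (0.089/12)
PV = $200.00 × 78.034794
PV = $15,606.96

PV = PMT × (1-(1+r)^(-n))/r = $15,606.96


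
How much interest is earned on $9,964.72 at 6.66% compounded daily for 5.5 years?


Compound interest earned = final amount − principal.
A = P(1 + r/n)^(nt) = $9,964.72 × (1 + 0.0666/365)^(365 × 5.5) = $14,372.51
Interest = A − P = $14,372.51 − $9,964.72 = $4,407.79

Interest = A - P = $4,407.79


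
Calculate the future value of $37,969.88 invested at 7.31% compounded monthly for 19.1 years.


Compound interest formula: A = P(1 + r/n)^(nt)
A = $37,969.88 × (1 + 0.0731/12)^(12 × 19.1)
Growth factor: (1 + 0.0731/12)^229.2 = 4.0227855
A = $37,969.88 × 4.0227855
A = $152,744.68

A = P(1 + r/n)^(nt) = $152,744.68


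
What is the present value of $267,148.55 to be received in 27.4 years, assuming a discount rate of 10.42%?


Present value formula: PV = FV / (1 + r)^t
PV = $267,148.55 / (1 + 0.1042)^27.4
PV = $267,148.55 / 15.118481
PV = $17,670.33

PV = FV / (1 + r)^t = $17,670.33


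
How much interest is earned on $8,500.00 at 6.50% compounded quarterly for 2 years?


Compound interest earned = final amount − principal.
A = P(1 + r/n)^(nt) = $8,500.00 × (1 + 0.065/4)^(4 × 2) = $9,669.93
Interest = A − P = $9,669.93 − $8,500.00 = $1,169.93

Interest = A - P = $1,169.93


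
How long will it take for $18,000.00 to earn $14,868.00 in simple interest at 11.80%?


Rearrange the simple interest formula for t:
I = P × r × t  ⇒  t = I / (P × r)
t = $14,868.00 / ($18,000.00 × 0.118)
t = 7

t = I/(P×r) = 7 years


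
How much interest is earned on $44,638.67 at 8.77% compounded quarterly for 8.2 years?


Compound interest earned = final amount − principal.
A = P(1 + r/n)^(nt) = $44,638.67 × (1 + 0.0877/4)^(4 × 8.2) = $90,919.12
Interest = A − P = $90,919.12 − $44,638.67 = $46,280.45

Interest = A - P = $46,280.45


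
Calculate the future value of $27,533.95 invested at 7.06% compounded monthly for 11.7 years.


Compound interest formula: A = P(1 + r/n)^(nt)
A = $27,533.95 × (1 + 0.0706/12)^(12 × 11.7)
Growth factor: (1 + 0.0706/12)^140.4 = 2.2786875
A = $27,533.95 × 2.2786875
A = $62,741.27

A = P(1 + r/n)^(nt) = $62,741.27


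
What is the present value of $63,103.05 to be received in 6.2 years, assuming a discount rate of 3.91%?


Present value formula: PV = FV / (1 + r)^t
PV = $63,103.05 / (1 + 0.0391)^6.2
PV = $63,103.05 / 1.2684564
PV = $49,747.91

PV = FV / (1 + r)^t = $49,747.91


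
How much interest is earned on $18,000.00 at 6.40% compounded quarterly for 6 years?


Compound interest earned = final amount − principal.
A = P(1 + r/n)^(nt) = $18,000.00 × (1 + 0.064/4)^(4 × 6) = $26,346.41
Interest = A − P = $26,346.41 − $18,000.00 = $8,346.41

Interest = A - P = $8,346.41


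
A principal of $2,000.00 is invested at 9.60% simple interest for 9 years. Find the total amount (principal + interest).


Total amount formula: A = P(1 + rt) = P + P·r·t
Interest: I = P × r × t = $2,000.00 × 0.096 × 9 = $1,728.00
A = P + I = $2,000.00 + $1,728.00 = $3,728.00

A = P + I = P(1 + rt) = $3,728.00


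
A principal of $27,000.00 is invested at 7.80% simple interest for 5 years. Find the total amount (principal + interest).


Total amount formula: A = P(1 + rt) = P + P·r·t
Interest: I = P × r × t = $27,000.00 × 0.078 × 5 = $10,530.00
A = P + I = $27,000.00 + $10,530.00 = $37,530.00

A = P + I = P(1 + rt) = $37,530.00
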